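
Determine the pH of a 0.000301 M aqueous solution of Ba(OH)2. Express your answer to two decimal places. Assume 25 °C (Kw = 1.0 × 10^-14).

pH = 10.78

Ba(OH)2 is a strong base (each formula unit releases 2 OH-); [OH-] = 0.000602 M.
pOH = -log(0.000602) = 3.22
pH = 14.00 - 3.22 = 10.78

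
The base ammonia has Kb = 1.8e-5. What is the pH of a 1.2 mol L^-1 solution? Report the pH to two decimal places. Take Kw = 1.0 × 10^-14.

pH = 11.67

NH3 + H2O ⇌ NH4+ + OH-
From the ICE table, Kb = [OH-]²/(1.2 − [OH-]) = 1.8 × 10^-5.
Assume [OH-] ≪ 1.2: [OH-] ≈ √(1.8 × 10^-5 × 1.2) = 4.65 × 10^-3 M
([OH-]/C₀ = 0.39% < 5%, so the approximation holds.)
pOH = 2.33, so pH = 14.00 − pOH = 11.67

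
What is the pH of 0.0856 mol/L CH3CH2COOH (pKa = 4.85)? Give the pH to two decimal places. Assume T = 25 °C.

pH = 2.96

CH3CH2COOH ⇌ CH3CH2COO- + H+
Ka = 10^(−4.85) = 1.41 × 10^-5
Ka = x²/(0.0856 − x) = 1.41 × 10^-5
Since Ka ≪ C₀, x ≈ √(Ka·C₀) = 1.10 × 10^-3 M.
(x/C₀ = 1.3% < 5%, so the approximation holds.)
pH = −log[H+] = −log(1.10 × 10^-3) = 2.96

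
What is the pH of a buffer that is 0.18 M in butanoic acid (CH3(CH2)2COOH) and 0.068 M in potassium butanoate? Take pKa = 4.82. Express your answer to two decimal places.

Henderson–Hasselbalch: pH = pKa + log([CH3(CH2)2COO-]/[CH3(CH2)2COOH]) = 4.82 + log(0.068/0.18)
pH = 4.82 + (-0.423) = 4.40

pH = 4.40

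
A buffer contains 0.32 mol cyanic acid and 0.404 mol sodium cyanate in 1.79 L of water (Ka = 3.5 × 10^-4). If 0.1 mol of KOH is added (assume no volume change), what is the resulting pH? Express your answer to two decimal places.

pH = 3.82

After neutralization: n(HOCN) = 0.22 mol, n(OCN-) = 0.504 mol.
pKa = −log(3.5 × 10^-4) = 3.456
pH = pKa + log(n_OCN-/n_HOCN) = 3.456 + log(0.504/0.22) = 3.456 + (+0.360)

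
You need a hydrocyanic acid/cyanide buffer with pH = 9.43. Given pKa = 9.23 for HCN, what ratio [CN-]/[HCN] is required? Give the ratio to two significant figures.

pH = pKa + log(r) ⇒ log(r) = 9.43 − 9.23 = +0.20
r = [CN-]/[HCN] = 10^(+0.20) = 1.58

ratio = 1.6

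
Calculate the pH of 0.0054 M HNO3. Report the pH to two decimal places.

HNO3 is a strong acid and dissociates completely, so [H+] = 0.0054 M.
pH = -log(0.0054) = 2.27

pH = 2.27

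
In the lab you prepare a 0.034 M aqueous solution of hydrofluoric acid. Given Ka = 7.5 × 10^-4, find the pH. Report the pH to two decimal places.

HF ⇌ F- + H+
Ka = [H+]²/(0.034 − [H+]) = 7.5 × 10^-4
Here C₀/Ka ≈ 45.3, so the small-[H+] approximation fails. Use the quadratic:
[H+] = [−0.00075 + √(0.00075² + 0.000102)]/2 = 4.69 × 10^-3 M
pH = −log[H+] = −log(4.69 × 10^-3) = 2.33

pH = 2.33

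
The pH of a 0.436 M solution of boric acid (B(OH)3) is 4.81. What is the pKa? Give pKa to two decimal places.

[H+] = 10^(-4.81) = 1.55 × 10^-5 M
At equilibrium [HA] = 0.436 − 1.55 × 10^-5 = 4.36 × 10^-1 M
Ka = [H+][A-]/[HA] = (1.55 × 10^-5)² / 4.36 × 10^-1 = 5.51 × 10^-10
pKa = -log(5.51 × 10^-10) = 9.26

pKa = 9.26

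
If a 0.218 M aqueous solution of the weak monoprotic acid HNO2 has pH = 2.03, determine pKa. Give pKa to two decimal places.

pKa = 3.38

[H+] = 10^(-2.03) = 9.33 × 10^-3 M
At equilibrium [HA] = 0.218 − 9.33 × 10^-3 = 2.09 × 10^-1 M
Ka = [H+][A-]/[HA] = (9.33 × 10^-3)² / 2.09 × 10^-1 = 4.17 × 10^-4
pKa = -log(4.17 × 10^-4) = 3.38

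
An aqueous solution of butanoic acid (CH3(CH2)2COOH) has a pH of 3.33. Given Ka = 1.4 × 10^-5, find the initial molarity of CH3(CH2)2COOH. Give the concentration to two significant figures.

C₀ = 1.6 × 10^-2 M

[H+] = 10^(-3.33) = 4.68 × 10^-4 M = x
Ka = x²/(C₀ − x) ⇒ C₀ = x + x²/Ka
C₀ = 4.68 × 10^-4 + (4.68 × 10^-4)²/(1.4 × 10^-5) = 1.61 × 10^-2 M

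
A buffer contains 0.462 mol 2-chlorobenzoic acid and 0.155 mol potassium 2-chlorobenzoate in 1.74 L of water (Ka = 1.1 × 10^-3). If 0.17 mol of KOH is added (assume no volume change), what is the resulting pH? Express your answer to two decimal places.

pH = 3.01

After neutralization: n(ClC6H4COOH) = 0.292 mol, n(ClC6H4COO-) = 0.325 mol.
pKa = −log(1.1 × 10^-3) = 2.959
pH = pKa + log(n_ClC6H4COO-/n_ClC6H4COOH) = 2.959 + log(0.325/0.292) = 2.959 + (+0.047)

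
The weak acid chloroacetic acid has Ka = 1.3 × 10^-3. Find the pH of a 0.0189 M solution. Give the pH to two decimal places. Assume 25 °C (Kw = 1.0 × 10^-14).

pH = 2.36

ClCH2COOH ⇌ ClCH2COO- + H+
From the ICE table, Ka = x²/(0.0189 − x) = 1.3 × 10^-3.
Here C₀/Ka ≈ 14.5, so the small-x approximation fails. Use the quadratic:
x = [−0.0013 + √(0.0013² + 9.83e-05)]/2 = 4.35 × 10^-3 M
pH = −log[H+] = −log(4.35 × 10^-3) = 2.36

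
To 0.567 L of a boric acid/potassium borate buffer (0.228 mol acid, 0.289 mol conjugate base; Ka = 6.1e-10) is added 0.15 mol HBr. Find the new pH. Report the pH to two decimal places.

pH = 8.78

Added H+ converts B(OH)4- to B(OH)3: B(OH)3 → 0.378 mol, B(OH)4- → 0.139 mol.
pKa = −log(6.1 × 10^-10) = 9.215
pH = pKa + log(n_B(OH)4-/n_B(OH)3) = 9.215 + log(0.139/0.378) = 9.215 + (-0.434)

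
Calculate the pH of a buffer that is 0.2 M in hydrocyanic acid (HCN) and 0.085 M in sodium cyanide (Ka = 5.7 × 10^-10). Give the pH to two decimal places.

pKa = −log(5.7 × 10^-10) = 9.244
Henderson–Hasselbalch: pH = pKa + log([CN-]/[HCN]) = 9.244 + log(0.085/0.2)
pH = 9.244 + (-0.372) = 8.87

pH = 8.87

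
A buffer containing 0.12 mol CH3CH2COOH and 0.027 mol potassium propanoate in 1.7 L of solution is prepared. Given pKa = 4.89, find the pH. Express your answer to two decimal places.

pH = 4.24

pH = pKa + log([A⁻]/[HA]) = 4.89 + log(0.027/0.12)
pH = 4.89 + (-0.648) = 4.24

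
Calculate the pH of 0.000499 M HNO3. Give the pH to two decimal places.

HNO3 is a strong acid and dissociates completely, so [H+] = 0.000499 M.
pH = -log(0.000499) = 3.30

pH = 3.30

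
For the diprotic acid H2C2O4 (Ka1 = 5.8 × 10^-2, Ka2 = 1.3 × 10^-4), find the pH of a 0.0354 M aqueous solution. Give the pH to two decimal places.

Ka1 ≫ Ka2, so treat the first dissociation as the only significant source of H+.
Ka1 = x²/(0.0354 − x) = 5.8 × 10^-2
Solving the quadratic: x = (−Ka1 + √(Ka1² + 4·Ka1·C₀))/2 = 2.48 × 10^-2 M
pH = −log(2.48 × 10^-2) = 1.61

pH = 1.61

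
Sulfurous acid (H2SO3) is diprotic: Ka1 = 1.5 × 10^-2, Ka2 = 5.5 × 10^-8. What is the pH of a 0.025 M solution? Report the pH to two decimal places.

pH = 1.88

Since Ka1 ≫ Ka2, the first ionization dominates [H+].
Ka1 = x²/(0.025 − x) = 1.5 × 10^-2
Solving the quadratic: x = (−Ka1 + √(Ka1² + 4·Ka1·C₀))/2 = 1.33 × 10^-2 M
pH = −log(1.33 × 10^-2) = 1.88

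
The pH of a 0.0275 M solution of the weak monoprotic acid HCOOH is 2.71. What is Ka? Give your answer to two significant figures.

[H+] = 10^(-2.71) = 1.95 × 10^-3 M
At equilibrium [HA] = 0.0275 − 1.95 × 10^-3 = 2.55 × 10^-2 M
Ka = [H+][A-]/[HA] = (1.95 × 10^-3)² / 2.55 × 10^-2 = 1.5 × 10^-4

Ka = 1.5 × 10^-4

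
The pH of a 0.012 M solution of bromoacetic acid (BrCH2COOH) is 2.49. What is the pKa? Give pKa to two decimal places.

pKa = 2.92

[H+] = 10^(-2.49) = 3.24 × 10^-3 M
At equilibrium [HA] = 0.012 − 3.24 × 10^-3 = 8.76 × 10^-3 M
Ka = [H+][A-]/[HA] = (3.24 × 10^-3)² / 8.76 × 10^-3 = 1.20 × 10^-3
pKa = -log(1.20 × 10^-3) = 2.92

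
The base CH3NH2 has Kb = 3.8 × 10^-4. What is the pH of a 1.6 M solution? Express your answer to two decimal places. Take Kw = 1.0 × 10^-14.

CH3NH2 + H2O ⇌ CH3NH3+ + OH-
Kb = [OH-]²/(1.6 − [OH-]) = 3.8 × 10^-4
Neglecting [OH-] in the denominator: [OH-] = √(3.8 × 10^-4 × 1.6) = 2.47 × 10^-2 M
pOH = −log(2.47 × 10^-2) = 1.61; pH = 14.00 − 1.61 = 12.39

pH = 12.39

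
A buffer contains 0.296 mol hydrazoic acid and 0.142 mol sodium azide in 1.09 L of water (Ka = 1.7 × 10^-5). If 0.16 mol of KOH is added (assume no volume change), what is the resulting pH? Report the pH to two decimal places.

After neutralization: n(HN3) = 0.136 mol, n(N3-) = 0.302 mol.
pKa = −log(1.7 × 10^-5) = 4.770
pH = pKa + log([A⁻]/[HA]) = 4.770 + log(0.302/0.136) = 4.770 +0.346

pH = 5.12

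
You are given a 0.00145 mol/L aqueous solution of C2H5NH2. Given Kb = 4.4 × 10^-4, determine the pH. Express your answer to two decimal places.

pH = 10.78

C2H5NH2 + H2O ⇌ C2H5NH3+ + OH-
From the ICE table, Kb = [OH-]²/(0.00145 − [OH-]) = 4.4 × 10^-4.
The 5% rule fails; solving [OH-]² + Kb·[OH-] − Kb·C₀ = 0 exactly:
[OH-] = [−0.00044 + √(0.00044² + 2.55e-06)]/2 = 6.08 × 10^-4 M
pOH = 3.22, so pH = 14.00 − pOH = 10.78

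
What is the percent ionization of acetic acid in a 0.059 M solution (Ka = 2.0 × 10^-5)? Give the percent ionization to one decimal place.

1.8%

CH3COOH ⇌ CH3COO- + H+; let x = [H+] at equilibrium.
x ≈ √(Ka·C₀) = √(2.0 × 10^-5 × 0.059) = 1.09 × 10^-3 M
% ionization = x/C₀ × 100% = 1.09 × 10^-3/0.059 × 100% = 1.8%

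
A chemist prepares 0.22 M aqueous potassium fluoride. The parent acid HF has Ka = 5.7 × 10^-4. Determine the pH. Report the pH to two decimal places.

F- is the conjugate base of the weak acid HF.
Kb = Kw/Ka = 1.0×10^-14 / 5.7 × 10^-4 = 1.75 × 10^-11
From the ICE table, Kb = x²/(0.22 − x) = 1.75 × 10^-11.
Assume x ≪ 0.22: x ≈ √(1.75 × 10^-11 × 0.22) = 1.96 × 10^-6 M
Check: 0.00089% ionized — well under 5%, approximation valid.
pOH = 5.71, so pH = 14.00 − pOH = 8.29

pH = 8.29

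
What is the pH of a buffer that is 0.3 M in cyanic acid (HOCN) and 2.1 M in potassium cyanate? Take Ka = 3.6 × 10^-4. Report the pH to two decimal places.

pH = 4.29

pKa = −log(3.6 × 10^-4) = 3.444
Henderson–Hasselbalch: pH = pKa + log([OCN-]/[HOCN]) = 3.444 + log(2.1/0.3)
pH = 3.444 + (+0.845) = 4.29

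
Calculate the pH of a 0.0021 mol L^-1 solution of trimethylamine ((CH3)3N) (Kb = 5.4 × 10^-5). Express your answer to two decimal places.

pH = 10.49

(CH3)3N + H2O ⇌ (CH3)3NH+ + OH-
Let x = [OH-] at equilibrium. Kb = x²/(0.0021 − x).
The 5% rule fails; solving x² + Kb·x − Kb·C₀ = 0 exactly:
x = [−5.4e-05 + √(5.4e-05² + 4.54e-07)]/2 = 3.11 × 10^-4 M
pOH = 3.51, so pH = 14.00 − pOH = 10.49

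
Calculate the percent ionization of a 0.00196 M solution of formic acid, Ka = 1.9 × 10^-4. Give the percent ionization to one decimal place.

26.7%

HCOOH ⇌ HCOO- + H+; let x = [H+] at equilibrium.
Solve x² + 0.00019x − 3.72e-07 = 0 → x = 5.23 × 10^-4 M
Fraction ionized = 5.23 × 10^-4 / 0.00196 = 0.2668 → 26.7%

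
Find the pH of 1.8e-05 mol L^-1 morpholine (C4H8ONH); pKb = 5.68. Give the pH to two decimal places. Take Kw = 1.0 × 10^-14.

pH = 8.71

C4H8ONH + H2O ⇌ C4H8ONH2+ + OH-
Kb = 10^(−5.68) = 2.09 × 10^-6
From the ICE table, Kb = x²/(1.8e-05 − x) = 2.09 × 10^-6.
x is not negligible relative to C₀; solve x² + 2.09e-06·x − 3.76e-11 = 0.
x = [−2.09e-06 + √(2.09e-06² + 1.5e-10)]/2 = 5.18 × 10^-6 M
pOH = −log(5.18 × 10^-6) = 5.29; pH = 14.00 − 5.29 = 8.71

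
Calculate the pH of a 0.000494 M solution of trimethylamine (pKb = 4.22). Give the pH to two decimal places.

(CH3)3N + H2O ⇌ (CH3)3NH+ + OH-
Kb = 10^(−4.22) = 6.03 × 10^-5
Let x = [OH-] at equilibrium. Kb = x²/(0.000494 − x).
The 5% rule fails; solving x² + Kb·x − Kb·C₀ = 0 exactly:
x = (−Kb + √(Kb² + 4·Kb·C₀))/2 = 1.45 × 10^-4 M
pOH = −log(1.45 × 10^-4) = 3.84; pH = 14.00 − 3.84 = 10.16

pH = 10.16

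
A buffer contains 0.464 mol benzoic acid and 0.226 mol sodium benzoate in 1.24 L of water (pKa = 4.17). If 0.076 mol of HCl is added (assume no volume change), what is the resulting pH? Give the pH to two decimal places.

Added H+ converts C6H5COO- to C6H5COOH: C6H5COOH → 0.54 mol, C6H5COO- → 0.15 mol.
pH = pKa + log([A⁻]/[HA]) = 4.17 + log(0.15/0.54) = 4.17 -0.556

pH = 3.61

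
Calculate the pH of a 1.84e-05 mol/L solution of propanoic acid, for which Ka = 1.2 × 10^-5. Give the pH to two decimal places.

pH = 5.00

CH3CH2COOH ⇌ CH3CH2COO- + H+
Let x = [H+] at equilibrium. Ka = x²/(1.84e-05 − x).
x is not negligible relative to C₀; solve x² + 1.2e-05·x − 2.21e-10 = 0.
x = (−Ka + √(Ka² + 4·Ka·C₀))/2 = 1.00 × 10^-5 M
pH = −log(1.00 × 10^-5) = 5.00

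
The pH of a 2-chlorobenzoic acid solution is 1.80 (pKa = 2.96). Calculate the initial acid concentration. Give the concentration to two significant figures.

C₀ = 2.4 × 10^-1 M

[H+] = 10^(-1.80) = 1.58 × 10^-2 M = x
Ka = 10^(−2.96) = 1.10 × 10^-3
Ka = x²/(C₀ − x) ⇒ C₀ = x + x²/Ka
C₀ = 1.58 × 10^-2 + (1.58 × 10^-2)²/(1.10 × 10^-3) = 2.43 × 10^-1 M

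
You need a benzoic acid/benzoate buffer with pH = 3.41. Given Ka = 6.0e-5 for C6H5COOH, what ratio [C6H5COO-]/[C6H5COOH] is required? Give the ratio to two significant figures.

pKa = -log(6.0 × 10^-5) = 4.222
pH = pKa + log(r) ⇒ log(r) = 3.41 − 4.222 = -0.812
r = [C6H5COO-]/[C6H5COOH] = 10^(-0.812) = 0.154

ratio = 0.15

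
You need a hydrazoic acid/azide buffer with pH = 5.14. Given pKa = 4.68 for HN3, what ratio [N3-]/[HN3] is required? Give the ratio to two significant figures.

ratio = 2.9

pH = pKa + log(r) ⇒ log(r) = 5.14 − 4.68 = +0.46
r = [N3-]/[HN3] = 10^(+0.46) = 2.88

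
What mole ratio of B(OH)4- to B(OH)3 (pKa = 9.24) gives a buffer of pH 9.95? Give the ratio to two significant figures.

pH = pKa + log(r) ⇒ log(r) = 9.95 − 9.24 = +0.71
r = [B(OH)4-]/[B(OH)3] = 10^(+0.71) = 5.13

ratio = 5.1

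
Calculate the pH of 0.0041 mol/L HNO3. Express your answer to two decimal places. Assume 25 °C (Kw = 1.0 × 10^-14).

pH = 2.39

HNO3 is a strong acid and dissociates completely, so [H+] = 0.0041 M.
pH = -log(0.0041) = 2.39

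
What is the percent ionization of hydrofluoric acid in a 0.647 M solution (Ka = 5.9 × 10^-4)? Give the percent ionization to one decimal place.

HF ⇌ F- + H+; let x = [H+] at equilibrium.
x ≈ √(Ka·C₀) = √(5.9 × 10^-4 × 0.647) = 1.95 × 10^-2 M
% ionization = x/C₀ × 100% = 1.95 × 10^-2/0.647 × 100% = 3.0%

3.0%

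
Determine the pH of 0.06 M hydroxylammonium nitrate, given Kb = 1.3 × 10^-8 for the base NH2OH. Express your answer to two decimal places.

NH3OH+ is the conjugate acid of the weak base NH2OH.
Ka = Kw/Kb = 1.0×10^-14 / 1.3 × 10^-8 = 7.69 × 10^-7
From the ICE table, Ka = [H+]²/(0.06 − [H+]) = 7.69 × 10^-7.
Since Ka ≪ C₀, [H+] ≈ √(Ka·C₀) = 2.15 × 10^-4 M.
([H+]/C₀ = 0.36% < 5%, so the approximation holds.)
pH = −log(2.15 × 10^-4) = 3.67

pH = 3.67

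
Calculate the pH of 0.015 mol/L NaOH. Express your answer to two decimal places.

NaOH is a strong base; [OH-] = 0.015 M.
pOH = -log(0.015) = 1.82
pH = 14.00 - 1.82 = 12.18

pH = 12.18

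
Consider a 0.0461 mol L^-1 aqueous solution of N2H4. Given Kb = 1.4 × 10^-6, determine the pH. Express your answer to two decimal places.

N2H4 + H2O ⇌ N2H5+ + OH-
Kb = [OH-]²/(0.0461 − [OH-]) = 1.4 × 10^-6
Assume [OH-] ≪ 0.0461: [OH-] ≈ √(1.4 × 10^-6 × 0.0461) = 2.54 × 10^-4 M
pOH = −log(2.54 × 10^-4) = 3.60; pH = 14.00 − 3.60 = 10.40

pH = 10.40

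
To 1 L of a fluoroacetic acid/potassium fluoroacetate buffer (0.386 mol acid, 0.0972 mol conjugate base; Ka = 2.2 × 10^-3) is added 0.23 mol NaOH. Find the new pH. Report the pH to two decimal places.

pH = 2.98

OH- converts FCH2COOH to FCH2COO-: FCH2COOH → 0.156 mol, FCH2COO- → 0.327 mol.
pKa = −log(2.2 × 10^-3) = 2.658
pH = pKa + log(n_FCH2COO-/n_FCH2COOH) = 2.658 + log(0.327/0.156) = 2.658 + (+0.321)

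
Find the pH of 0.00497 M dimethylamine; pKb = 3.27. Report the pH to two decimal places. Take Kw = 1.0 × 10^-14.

(CH3)2NH + H2O ⇌ (CH3)2NH2+ + OH-
Kb = 10^(−3.27) = 5.37 × 10^-4
From the ICE table, Kb = [OH-]²/(0.00497 − [OH-]) = 5.37 × 10^-4.
[OH-] is not negligible relative to C₀; solve [OH-]² + 0.000537·[OH-] − 2.67e-06 = 0.
[OH-] = (−Kb + √(Kb² + 4·Kb·C₀))/2 = 1.39 × 10^-3 M
pOH = 2.86, so pH = 14.00 − pOH = 11.14

pH = 11.14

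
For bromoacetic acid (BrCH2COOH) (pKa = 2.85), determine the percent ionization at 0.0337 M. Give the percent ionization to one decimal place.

BrCH2COOH ⇌ BrCH2COO- + H+; let x = [H+] at equilibrium.
Ka = 10^(−2.85) = 1.41 × 10^-3
Ka = x²/(C₀ − x); solving the quadratic gives x = 6.22 × 10^-3 M.
% ionization = x/C₀ × 100% = 6.22 × 10^-3/0.0337 × 100% = 18.5%

18.5%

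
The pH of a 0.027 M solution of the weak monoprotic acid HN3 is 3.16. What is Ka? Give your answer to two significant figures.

Ka = 1.8 × 10^-5

[H+] = 10^(-3.16) = 6.92 × 10^-4 M
At equilibrium [HA] = 0.027 − 6.92 × 10^-4 = 2.63 × 10^-2 M
Ka = [H+][A-]/[HA] = (6.92 × 10^-4)² / 2.63 × 10^-2 = 1.8 × 10^-5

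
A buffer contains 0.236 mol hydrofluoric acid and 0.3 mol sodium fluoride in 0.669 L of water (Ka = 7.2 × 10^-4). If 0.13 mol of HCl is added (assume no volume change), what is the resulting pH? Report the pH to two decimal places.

After neutralization: n(HF) = 0.366 mol, n(F-) = 0.17 mol.
pKa = −log(7.2 × 10^-4) = 3.143
Henderson–Hasselbalch with mole ratio 0.17/0.366: pH = 3.143 + (-0.333)

pH = 2.81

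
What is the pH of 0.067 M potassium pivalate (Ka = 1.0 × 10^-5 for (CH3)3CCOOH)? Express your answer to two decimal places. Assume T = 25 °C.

pH = 8.91

(CH3)3CCOO- is the conjugate base of the weak acid (CH3)3CCOOH.
Kb = Kw/Ka = 1.0×10^-14 / 1.0 × 10^-5 = 1.00 × 10^-9
Kb = [OH-]²/(0.067 − [OH-]) = 1.00 × 10^-9
Assume [OH-] ≪ 0.067: [OH-] ≈ √(1.00 × 10^-9 × 0.067) = 8.19 × 10^-6 M
Check: 0.012% ionized — well under 5%, approximation valid.
pOH = 5.09, so pH = 14.00 − pOH = 8.91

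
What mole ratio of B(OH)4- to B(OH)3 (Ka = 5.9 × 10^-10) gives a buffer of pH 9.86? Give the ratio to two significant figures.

pKa = -log(5.9 × 10^-10) = 9.229
pH = pKa + log(r) ⇒ log(r) = 9.86 − 9.229 = +0.631
r = [B(OH)4-]/[B(OH)3] = 10^(+0.631) = 4.28

ratio = 4.3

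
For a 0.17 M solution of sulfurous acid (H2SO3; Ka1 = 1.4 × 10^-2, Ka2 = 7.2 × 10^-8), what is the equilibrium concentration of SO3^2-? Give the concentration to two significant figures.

First ionization gives [H+] ≈ [HSO3-] = 4.23 × 10^-2 M.
Second step: Ka2 = [H+][SO3^2-]/[HSO3-] ≈ [SO3^2-] (since [H+] ≈ [HSO3-]).
So [SO3^2-] ≈ Ka2.

7.2 × 10^-8 M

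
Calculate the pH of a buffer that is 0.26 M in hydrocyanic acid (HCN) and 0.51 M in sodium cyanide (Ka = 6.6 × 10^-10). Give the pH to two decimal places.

pKa = −log(6.6 × 10^-10) = 9.180
pH = pKa + log([A⁻]/[HA]) = 9.180 + log(0.51/0.26)
pH = 9.180 + (+0.293) = 9.47

pH = 9.47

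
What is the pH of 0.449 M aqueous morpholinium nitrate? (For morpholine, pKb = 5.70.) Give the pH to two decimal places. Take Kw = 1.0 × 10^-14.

pH = 4.32

C4H8ONH2+ is the conjugate acid of the weak base C4H8ONH.
Kb = 10^(−5.70) = 2.00 × 10^-6
Ka = Kw/Kb = 1.0×10^-14 / 2.00 × 10^-6 = 5.00 × 10^-9
From the ICE table, Ka = x²/(0.449 − x) = 5.00 × 10^-9.
Assume x ≪ 0.449: x ≈ √(5.00 × 10^-9 × 0.449) = 4.74 × 10^-5 M
Check: 0.011% ionized — well under 5%, approximation valid.
pH = −log(4.74 × 10^-5) = 4.32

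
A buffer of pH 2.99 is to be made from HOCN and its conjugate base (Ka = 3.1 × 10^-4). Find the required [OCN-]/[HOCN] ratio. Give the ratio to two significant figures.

pKa = -log(3.1 × 10^-4) = 3.509
pH = pKa + log(r) ⇒ log(r) = 2.99 − 3.509 = -0.519
r = [OCN-]/[HOCN] = 10^(-0.519) = 0.303

ratio = 0.30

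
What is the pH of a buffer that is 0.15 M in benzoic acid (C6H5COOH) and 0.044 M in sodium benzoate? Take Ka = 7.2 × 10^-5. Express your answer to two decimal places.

pKa = −log(7.2 × 10^-5) = 4.143
pH = pKa + log([A⁻]/[HA]) = 4.143 + log(0.044/0.15)
pH = 4.143 + (-0.533) = 3.61

pH = 3.61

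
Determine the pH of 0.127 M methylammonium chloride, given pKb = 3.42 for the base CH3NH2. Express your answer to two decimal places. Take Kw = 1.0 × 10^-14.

pH = 5.74

CH3NH3+ is the conjugate acid of the weak base CH3NH2.
Kb = 10^(−3.42) = 3.80 × 10^-4
Ka = Kw/Kb = 1.0×10^-14 / 3.80 × 10^-4 = 2.63 × 10^-11
From the ICE table, Ka = [H+]²/(0.127 − [H+]) = 2.63 × 10^-11.
Since Ka ≪ C₀, [H+] ≈ √(Ka·C₀) = 1.83 × 10^-6 M.
Check: 0.0014% ionized — well under 5%, approximation valid.
pH = −log[H+] = −log(1.83 × 10^-6) = 5.74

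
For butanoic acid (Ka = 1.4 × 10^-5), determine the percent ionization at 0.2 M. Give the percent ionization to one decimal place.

0.8%

CH3(CH2)2COOH ⇌ CH3(CH2)2COO- + H+; let x = [H+] at equilibrium.
x ≈ √(Ka·C₀) = √(1.4 × 10^-5 × 0.2) = 1.67 × 10^-3 M
Fraction ionized = 1.67 × 10^-3 / 0.2 = 0.0083 → 0.8%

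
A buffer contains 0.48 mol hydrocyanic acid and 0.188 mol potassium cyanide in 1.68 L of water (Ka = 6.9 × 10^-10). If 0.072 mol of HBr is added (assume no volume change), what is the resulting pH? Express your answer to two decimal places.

pH = 8.48

After neutralization: n(HCN) = 0.552 mol, n(CN-) = 0.116 mol.
pKa = −log(6.9 × 10^-10) = 9.161
pH = pKa + log([A⁻]/[HA]) = 9.161 + log(0.116/0.552) = 9.161 -0.677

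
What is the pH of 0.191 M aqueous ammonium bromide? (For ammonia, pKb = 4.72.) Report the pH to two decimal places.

NH4+ is the conjugate acid of the weak base NH3.
Kb = 10^(−4.72) = 1.91 × 10^-5
Ka = Kw/Kb = 1.0×10^-14 / 1.91 × 10^-5 = 5.24 × 10^-10
From the ICE table, Ka = x²/(0.191 − x) = 5.24 × 10^-10.
Assume x ≪ 0.191: x ≈ √(5.24 × 10^-10 × 0.191) = 1.00 × 10^-5 M
Check: 0.0052% ionized — well under 5%, approximation valid.
pH = −log[H+] = −log(1.00 × 10^-5) = 5.00

pH = 5.00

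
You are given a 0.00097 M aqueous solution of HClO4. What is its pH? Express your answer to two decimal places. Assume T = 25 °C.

HClO4 is a strong acid and dissociates completely, so [H+] = 0.00097 M.
pH = -log(0.00097) = 3.01

pH = 3.01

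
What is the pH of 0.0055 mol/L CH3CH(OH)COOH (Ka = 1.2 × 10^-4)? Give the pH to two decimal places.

CH3CH(OH)COOH ⇌ CH3CH(OH)COO- + H+
Let x = [H+] at equilibrium. Ka = x²/(0.0055 − x).
Here C₀/Ka ≈ 45.8, so the small-x approximation fails. Use the quadratic:
x = [−0.00012 + √(0.00012² + 2.64e-06)]/2 = 7.55 × 10^-4 M
pH = −log(7.55 × 10^-4) = 3.12

pH = 3.12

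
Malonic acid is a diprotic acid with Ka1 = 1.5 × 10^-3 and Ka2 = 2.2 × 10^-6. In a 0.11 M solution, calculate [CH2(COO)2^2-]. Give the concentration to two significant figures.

2.2 × 10^-6 M

First ionization gives [H+] ≈ [CH2(COOH)COO-] = 1.21 × 10^-2 M.
Second step: Ka2 = [H+][CH2(COO)2^2-]/[CH2(COOH)COO-] ≈ [CH2(COO)2^2-] (since [H+] ≈ [CH2(COOH)COO-]).
So [CH2(COO)2^2-] ≈ Ka2.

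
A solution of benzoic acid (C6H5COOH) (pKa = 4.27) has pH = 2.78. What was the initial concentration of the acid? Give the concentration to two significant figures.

C₀ = 5.3 × 10^-2 M

[H+] = 10^(-2.78) = 1.66 × 10^-3 M = x
Ka = 10^(−4.27) = 5.37 × 10^-5
Ka = x²/(C₀ − x) ⇒ C₀ = x + x²/Ka
C₀ = 1.66 × 10^-3 + (1.66 × 10^-3)²/(5.37 × 10^-5) = 5.30 × 10^-2 M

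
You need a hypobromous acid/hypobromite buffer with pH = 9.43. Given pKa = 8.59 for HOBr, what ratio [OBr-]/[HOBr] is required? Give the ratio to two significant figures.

ratio = 6.9

pH = pKa + log(r) ⇒ log(r) = 9.43 − 8.59 = +0.84
r = [OBr-]/[HOBr] = 10^(+0.84) = 6.92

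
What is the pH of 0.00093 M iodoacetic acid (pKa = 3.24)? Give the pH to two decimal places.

ICH2COOH ⇌ ICH2COO- + H+
Ka = 10^(−3.24) = 5.75 × 10^-4
Ka = x²/(0.00093 − x) = 5.75 × 10^-4
Here C₀/Ka ≈ 1.62, so the small-x approximation fails. Use the quadratic:
x = [−0.000575 + √(0.000575² + 2.14e-06)]/2 = 4.98 × 10^-4 M
pH = −log(4.98 × 10^-4) = 3.30

pH = 3.30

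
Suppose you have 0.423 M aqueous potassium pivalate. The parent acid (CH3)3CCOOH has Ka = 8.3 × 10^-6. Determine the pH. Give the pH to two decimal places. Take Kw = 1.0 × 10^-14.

pH = 9.35

(CH3)3CCOO- is the conjugate base of the weak acid (CH3)3CCOOH.
Kb = Kw/Ka = 1.0×10^-14 / 8.3 × 10^-6 = 1.20 × 10^-9
Let x = [OH-] at equilibrium. Kb = x²/(0.423 − x).
Assume x ≪ 0.423: x ≈ √(1.20 × 10^-9 × 0.423) = 2.25 × 10^-5 M
Check: 0.0053% ionized — well under 5%, approximation valid.
pOH = −log(2.25 × 10^-5) = 4.65; pH = 14.00 − 4.65 = 9.35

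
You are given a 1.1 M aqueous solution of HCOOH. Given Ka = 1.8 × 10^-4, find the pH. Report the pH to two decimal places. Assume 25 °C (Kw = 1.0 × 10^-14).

HCOOH ⇌ HCOO- + H+
Ka = x²/(1.1 − x) = 1.8 × 10^-4
Neglecting x in the denominator: x = √(1.8 × 10^-4 × 1.1) = 1.41 × 10^-2 M
pH = −log(1.41 × 10^-2) = 1.85

pH = 1.85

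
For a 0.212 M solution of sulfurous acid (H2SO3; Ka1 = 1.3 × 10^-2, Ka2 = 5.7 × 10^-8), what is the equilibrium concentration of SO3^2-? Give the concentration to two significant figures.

5.7 × 10^-8 M

First ionization gives [H+] ≈ [HSO3-] = 4.64 × 10^-2 M.
Second step: Ka2 = [H+][SO3^2-]/[HSO3-] ≈ [SO3^2-] (since [H+] ≈ [HSO3-]).
So [SO3^2-] ≈ Ka2.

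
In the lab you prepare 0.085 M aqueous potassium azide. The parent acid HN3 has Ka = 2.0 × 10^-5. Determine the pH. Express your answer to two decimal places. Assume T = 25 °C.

N3- is the conjugate base of the weak acid HN3.
Kb = Kw/Ka = 1.0×10^-14 / 2.0 × 10^-5 = 5.00 × 10^-10
From the ICE table, Kb = [OH-]²/(0.085 − [OH-]) = 5.00 × 10^-10.
Neglecting [OH-] in the denominator: [OH-] = √(5.00 × 10^-10 × 0.085) = 6.52 × 10^-6 M
Check: 0.0077% ionized — well under 5%, approximation valid.
pOH = 5.19, so pH = 14.00 − pOH = 8.81

pH = 8.81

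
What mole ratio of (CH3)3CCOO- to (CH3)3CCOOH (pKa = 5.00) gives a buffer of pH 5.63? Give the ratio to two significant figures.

ratio = 4.3

pH = pKa + log(r) ⇒ log(r) = 5.63 − 5.00 = +0.63
r = [(CH3)3CCOO-]/[(CH3)3CCOOH] = 10^(+0.63) = 4.27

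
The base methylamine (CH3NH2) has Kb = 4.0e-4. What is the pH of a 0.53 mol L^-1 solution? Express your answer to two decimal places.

pH = 12.16

CH3NH2 + H2O ⇌ CH3NH3+ + OH-
Let x = [OH-] at equilibrium. Kb = x²/(0.53 − x).
Since Kb ≪ C₀, x ≈ √(Kb·C₀) = 1.46 × 10^-2 M.
pOH = −log(1.46 × 10^-2) = 1.84; pH = 14.00 − 1.84 = 12.16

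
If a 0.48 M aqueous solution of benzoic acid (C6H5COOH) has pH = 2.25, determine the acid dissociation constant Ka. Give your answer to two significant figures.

[H+] = 10^(-2.25) = 5.62 × 10^-3 M
At equilibrium [HA] = 0.48 − 5.62 × 10^-3 = 4.74 × 10^-1 M
Ka = [H+][A-]/[HA] = (5.62 × 10^-3)² / 4.74 × 10^-1 = 6.7 × 10^-5

Ka = 6.7 × 10^-5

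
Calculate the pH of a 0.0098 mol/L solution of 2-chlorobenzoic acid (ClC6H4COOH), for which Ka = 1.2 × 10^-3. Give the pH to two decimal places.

ClC6H4COOH ⇌ ClC6H4COO- + H+
Let x = [H+] at equilibrium. Ka = x²/(0.0098 − x).
x is not negligible relative to C₀; solve x² + 0.0012·x − 1.18e-05 = 0.
x = [−0.0012 + √(0.0012² + 4.7e-05)]/2 = 2.88 × 10^-3 M
pH = −log[H+] = −log(2.88 × 10^-3) = 2.54

pH = 2.54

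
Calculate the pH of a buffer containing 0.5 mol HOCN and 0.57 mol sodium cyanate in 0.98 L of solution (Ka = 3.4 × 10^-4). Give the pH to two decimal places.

pH = 3.53

pKa = −log(3.4 × 10^-4) = 3.469
Henderson–Hasselbalch: pH = pKa + log([OCN-]/[HOCN]) = 3.469 + log(0.57/0.5)
pH = 3.469 + (+0.057) = 3.53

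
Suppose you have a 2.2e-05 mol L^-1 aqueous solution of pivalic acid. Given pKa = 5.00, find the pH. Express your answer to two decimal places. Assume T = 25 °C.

pH = 4.97

(CH3)3CCOOH ⇌ (CH3)3CCOO- + H+
Ka = 10^(−5.00) = 1.00 × 10^-5
From the ICE table, Ka = x²/(2.2e-05 − x) = 1.00 × 10^-5.
x is not negligible relative to C₀; solve x² + 1e-05·x − 2.2e-10 = 0.
x = (−Ka + √(Ka² + 4·Ka·C₀))/2 = 1.07 × 10^-5 M
pH = −log[H+] = −log(1.07 × 10^-5) = 4.97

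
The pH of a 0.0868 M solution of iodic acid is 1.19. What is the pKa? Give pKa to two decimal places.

[H+] = 10^(-1.19) = 6.46 × 10^-2 M
At equilibrium [HA] = 0.0868 − 6.46 × 10^-2 = 2.22 × 10^-2 M
Ka = [H+][A-]/[HA] = (6.46 × 10^-2)² / 2.22 × 10^-2 = 1.88 × 10^-1
pKa = -log(1.88 × 10^-1) = 0.73

pKa = 0.73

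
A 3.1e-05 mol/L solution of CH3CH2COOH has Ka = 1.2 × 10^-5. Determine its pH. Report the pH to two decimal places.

pH = 4.85

CH3CH2COOH ⇌ CH3CH2COO- + H+
Ka = x²/(3.1e-05 − x) = 1.2 × 10^-5
The 5% rule fails; solving x² + Ka·x − Ka·C₀ = 0 exactly:
x = (−Ka + √(Ka² + 4·Ka·C₀))/2 = 1.42 × 10^-5 M
pH = −log[H+] = −log(1.42 × 10^-5) = 4.85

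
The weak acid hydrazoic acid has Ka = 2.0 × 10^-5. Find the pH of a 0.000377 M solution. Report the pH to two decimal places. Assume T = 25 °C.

pH = 4.11

HN3 ⇌ N3- + H+
Ka = [H+]²/(0.000377 − [H+]) = 2.0 × 10^-5
Here C₀/Ka ≈ 18.8, so the small-[H+] approximation fails. Use the quadratic:
[H+] = [−2e-05 + √(2e-05² + 3.02e-08)]/2 = 7.74 × 10^-5 M
pH = −log(7.74 × 10^-5) = 4.11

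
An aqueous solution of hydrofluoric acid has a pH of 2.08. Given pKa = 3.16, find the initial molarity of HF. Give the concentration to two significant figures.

[H+] = 10^(-2.08) = 8.32 × 10^-3 M = x
Ka = 10^(−3.16) = 6.92 × 10^-4
Ka = x²/(C₀ − x) ⇒ C₀ = x + x²/Ka
C₀ = 8.32 × 10^-3 + (8.32 × 10^-3)²/(6.92 × 10^-4) = 1.08 × 10^-1 M

C₀ = 1.1 × 10^-1 M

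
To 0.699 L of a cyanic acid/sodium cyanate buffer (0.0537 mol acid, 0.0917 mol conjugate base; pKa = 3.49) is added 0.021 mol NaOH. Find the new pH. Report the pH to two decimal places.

pH = 4.03

OH- converts HOCN to OCN-: HOCN → 0.0327 mol, OCN- → 0.113 mol.
pH = pKa + log([A⁻]/[HA]) = 3.49 + log(0.113/0.0327) = 3.49 +0.539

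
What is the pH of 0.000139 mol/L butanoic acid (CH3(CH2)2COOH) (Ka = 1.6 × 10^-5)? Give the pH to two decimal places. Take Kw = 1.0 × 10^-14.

CH3(CH2)2COOH ⇌ CH3(CH2)2COO- + H+
Ka = x²/(0.000139 − x) = 1.6 × 10^-5
x is not negligible relative to C₀; solve x² + 1.6e-05·x − 2.22e-09 = 0.
x = (−Ka + √(Ka² + 4·Ka·C₀))/2 = 3.98 × 10^-5 M
pH = −log[H+] = −log(3.98 × 10^-5) = 4.40

pH = 4.40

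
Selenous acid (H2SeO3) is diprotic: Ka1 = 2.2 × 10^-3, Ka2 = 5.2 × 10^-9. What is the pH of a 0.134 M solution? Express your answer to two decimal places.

Since Ka1 ≫ Ka2, the first ionization dominates [H+].
Ka1 = x²/(0.134 − x) = 2.2 × 10^-3
Solving the quadratic: x = (−Ka1 + √(Ka1² + 4·Ka1·C₀))/2 = 1.61 × 10^-2 M
pH = −log(1.61 × 10^-2) = 1.79

pH = 1.79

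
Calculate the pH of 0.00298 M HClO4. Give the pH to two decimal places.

pH = 2.53

HClO4 is a strong acid and dissociates completely, so [H+] = 0.00298 M.
pH = -log(0.00298) = 2.53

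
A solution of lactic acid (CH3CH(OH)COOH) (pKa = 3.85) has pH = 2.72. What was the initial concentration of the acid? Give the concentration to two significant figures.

[H+] = 10^(-2.72) = 1.91 × 10^-3 M = x
Ka = 10^(−3.85) = 1.41 × 10^-4
Ka = x²/(C₀ − x) ⇒ C₀ = x + x²/Ka
C₀ = 1.91 × 10^-3 + (1.91 × 10^-3)²/(1.41 × 10^-4) = 2.78 × 10^-2 M

C₀ = 2.8 × 10^-2 M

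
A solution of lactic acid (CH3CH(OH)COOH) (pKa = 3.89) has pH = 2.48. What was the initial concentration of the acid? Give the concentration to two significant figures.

C₀ = 8.8 × 10^-2 M

[H+] = 10^(-2.48) = 3.31 × 10^-3 M = x
Ka = 10^(−3.89) = 1.29 × 10^-4
Ka = x²/(C₀ − x) ⇒ C₀ = x + x²/Ka
C₀ = 3.31 × 10^-3 + (3.31 × 10^-3)²/(1.29 × 10^-4) = 8.82 × 10^-2 M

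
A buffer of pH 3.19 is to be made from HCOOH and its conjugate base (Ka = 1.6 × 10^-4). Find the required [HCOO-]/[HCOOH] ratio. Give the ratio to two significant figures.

pKa = -log(1.6 × 10^-4) = 3.796
pH = pKa + log(r) ⇒ log(r) = 3.19 − 3.796 = -0.606
r = [HCOO-]/[HCOOH] = 10^(-0.606) = 0.248

ratio = 0.25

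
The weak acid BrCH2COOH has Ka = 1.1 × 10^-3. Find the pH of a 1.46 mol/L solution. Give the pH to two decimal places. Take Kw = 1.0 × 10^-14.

pH = 1.40

BrCH2COOH ⇌ BrCH2COO- + H+
From the ICE table, Ka = [H+]²/(1.46 − [H+]) = 1.1 × 10^-3.
Neglecting [H+] in the denominator: [H+] = √(1.1 × 10^-3 × 1.46) = 4.01 × 10^-2 M
pH = −log[H+] = −log(4.01 × 10^-2) = 1.40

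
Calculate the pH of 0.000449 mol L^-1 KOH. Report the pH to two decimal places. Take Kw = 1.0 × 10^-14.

KOH is a strong base; [OH-] = 0.000449 M.
pOH = -log(0.000449) = 3.35
pH = 14.00 - 3.35 = 10.65

pH = 10.65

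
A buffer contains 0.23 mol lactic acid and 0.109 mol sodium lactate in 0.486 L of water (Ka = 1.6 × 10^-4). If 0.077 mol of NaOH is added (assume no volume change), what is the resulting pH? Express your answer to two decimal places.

After neutralization: n(CH3CH(OH)COOH) = 0.153 mol, n(CH3CH(OH)COO-) = 0.186 mol.
pKa = −log(1.6 × 10^-4) = 3.796
Henderson–Hasselbalch with mole ratio 0.186/0.153: pH = 3.796 + (+0.085)

pH = 3.88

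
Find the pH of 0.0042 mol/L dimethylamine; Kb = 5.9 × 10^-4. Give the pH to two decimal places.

(CH3)2NH + H2O ⇌ (CH3)2NH2+ + OH-
Kb = x²/(0.0042 − x) = 5.9 × 10^-4
Here C₀/Kb ≈ 7.12, so the small-x approximation fails. Use the quadratic:
x = (−Kb + √(Kb² + 4·Kb·C₀))/2 = 1.31 × 10^-3 M
pOH = 2.88, so pH = 14.00 − pOH = 11.12

pH = 11.12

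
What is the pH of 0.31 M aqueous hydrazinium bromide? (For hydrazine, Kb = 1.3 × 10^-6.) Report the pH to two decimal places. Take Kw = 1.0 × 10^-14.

pH = 4.31

N2H5+ is the conjugate acid of the weak base N2H4.
Ka = Kw/Kb = 1.0×10^-14 / 1.3 × 10^-6 = 7.69 × 10^-9
Ka = x²/(0.31 − x) = 7.69 × 10^-9
Assume x ≪ 0.31: x ≈ √(7.69 × 10^-9 × 0.31) = 4.88 × 10^-5 M
(x/C₀ = 0.016% < 5%, so the approximation holds.)
pH = −log(4.88 × 10^-5) = 4.31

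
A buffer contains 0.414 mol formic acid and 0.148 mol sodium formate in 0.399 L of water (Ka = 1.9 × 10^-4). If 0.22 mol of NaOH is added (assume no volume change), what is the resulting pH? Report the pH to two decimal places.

pH = 4.00

After neutralization: n(HCOOH) = 0.194 mol, n(HCOO-) = 0.368 mol.
pKa = −log(1.9 × 10^-4) = 3.721
pH = pKa + log(n_HCOO-/n_HCOOH) = 3.721 + log(0.368/0.194) = 3.721 + (+0.278)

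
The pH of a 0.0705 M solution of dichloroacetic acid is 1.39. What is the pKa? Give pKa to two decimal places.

[H+] = 10^(-1.39) = 4.07 × 10^-2 M
At equilibrium [HA] = 0.0705 − 4.07 × 10^-2 = 2.98 × 10^-2 M
Ka = [H+][A-]/[HA] = (4.07 × 10^-2)² / 2.98 × 10^-2 = 5.56 × 10^-2
pKa = -log(5.56 × 10^-2) = 1.25

pKa = 1.25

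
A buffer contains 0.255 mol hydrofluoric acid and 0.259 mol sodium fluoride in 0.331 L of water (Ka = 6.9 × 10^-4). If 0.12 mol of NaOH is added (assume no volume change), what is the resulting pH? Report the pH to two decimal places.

After neutralization: n(HF) = 0.135 mol, n(F-) = 0.379 mol.
pKa = −log(6.9 × 10^-4) = 3.161
pH = pKa + log([A⁻]/[HA]) = 3.161 + log(0.379/0.135) = 3.161 +0.448

pH = 3.61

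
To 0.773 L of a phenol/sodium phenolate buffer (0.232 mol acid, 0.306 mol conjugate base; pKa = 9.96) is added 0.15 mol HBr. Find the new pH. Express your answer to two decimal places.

Added H+ converts C6H5O- to C6H5OH: C6H5OH → 0.382 mol, C6H5O- → 0.156 mol.
pH = pKa + log(n_C6H5O-/n_C6H5OH) = 9.96 + log(0.156/0.382) = 9.96 + (-0.389)

pH = 9.57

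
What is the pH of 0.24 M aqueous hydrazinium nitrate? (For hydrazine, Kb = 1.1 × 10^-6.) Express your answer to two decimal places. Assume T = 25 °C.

pH = 4.33

N2H5+ is the conjugate acid of the weak base N2H4.
Ka = Kw/Kb = 1.0×10^-14 / 1.1 × 10^-6 = 9.09 × 10^-9
Let x = [H+] at equilibrium. Ka = x²/(0.24 − x).
Assume x ≪ 0.24: x ≈ √(9.09 × 10^-9 × 0.24) = 4.67 × 10^-5 M
(x/C₀ = 0.019% < 5%, so the approximation holds.)
pH = −log(4.67 × 10^-5) = 4.33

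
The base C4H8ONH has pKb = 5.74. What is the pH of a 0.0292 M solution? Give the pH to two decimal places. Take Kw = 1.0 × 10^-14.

pH = 10.36

C4H8ONH + H2O ⇌ C4H8ONH2+ + OH-
Kb = 10^(−5.74) = 1.82 × 10^-6
Kb = [OH-]²/(0.0292 − [OH-]) = 1.82 × 10^-6
Neglecting [OH-] in the denominator: [OH-] = √(1.82 × 10^-6 × 0.0292) = 2.31 × 10^-4 M
pOH = −log(2.31 × 10^-4) = 3.64; pH = 14.00 − 3.64 = 10.36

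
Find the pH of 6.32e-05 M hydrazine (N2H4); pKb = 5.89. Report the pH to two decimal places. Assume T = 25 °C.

pH = 8.92

N2H4 + H2O ⇌ N2H5+ + OH-
Kb = 10^(−5.89) = 1.29 × 10^-6
From the ICE table, Kb = [OH-]²/(6.32e-05 − [OH-]) = 1.29 × 10^-6.
[OH-] is not negligible relative to C₀; solve [OH-]² + 1.29e-06·[OH-] − 8.15e-11 = 0.
[OH-] = (−Kb + √(Kb² + 4·Kb·C₀))/2 = 8.41 × 10^-6 M
pOH = −log(8.41 × 10^-6) = 5.08; pH = 14.00 − 5.08 = 8.92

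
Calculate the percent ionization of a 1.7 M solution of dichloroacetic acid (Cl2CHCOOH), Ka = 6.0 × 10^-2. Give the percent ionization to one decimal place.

Cl2CHCOOH ⇌ Cl2CHCOO- + H+; let x = [H+] at equilibrium.
Solve x² + 0.06x − 0.102 = 0 → x = 2.91 × 10^-1 M
Fraction ionized = 2.91 × 10^-1 / 1.7 = 0.1712 → 17.1%

17.1%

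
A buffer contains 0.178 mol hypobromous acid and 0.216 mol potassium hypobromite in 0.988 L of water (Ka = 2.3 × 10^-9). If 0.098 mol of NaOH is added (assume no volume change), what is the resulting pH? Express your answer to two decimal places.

pH = 9.23

OH- converts HOBr to OBr-: HOBr → 0.08 mol, OBr- → 0.314 mol.
pKa = −log(2.3 × 10^-9) = 8.638
pH = pKa + log(n_OBr-/n_HOBr) = 8.638 + log(0.314/0.08) = 8.638 + (+0.594)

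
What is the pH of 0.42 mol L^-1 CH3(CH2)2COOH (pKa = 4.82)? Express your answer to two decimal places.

CH3(CH2)2COOH ⇌ CH3(CH2)2COO- + H+
Ka = 10^(−4.82) = 1.51 × 10^-5
Ka = [H+]²/(0.42 − [H+]) = 1.51 × 10^-5
Assume [H+] ≪ 0.42: [H+] ≈ √(1.51 × 10^-5 × 0.42) = 2.52 × 10^-3 M
([H+]/C₀ = 0.6% < 5%, so the approximation holds.)
pH = −log(2.52 × 10^-3) = 2.60

pH = 2.60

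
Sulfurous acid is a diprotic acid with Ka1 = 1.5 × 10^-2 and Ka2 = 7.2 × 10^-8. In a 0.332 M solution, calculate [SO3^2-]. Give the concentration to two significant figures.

7.2 × 10^-8 M

First ionization gives [H+] ≈ [HSO3-] = 6.35 × 10^-2 M.
Second step: Ka2 = [H+][SO3^2-]/[HSO3-] ≈ [SO3^2-] (since [H+] ≈ [HSO3-]).
So [SO3^2-] ≈ Ka2.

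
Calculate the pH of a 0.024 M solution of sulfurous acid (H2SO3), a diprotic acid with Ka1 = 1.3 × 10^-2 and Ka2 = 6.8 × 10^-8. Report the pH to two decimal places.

Since Ka1 ≫ Ka2, the first ionization dominates [H+].
Ka1 = x²/(0.024 − x) = 1.3 × 10^-2
Solving the quadratic: x = (−Ka1 + √(Ka1² + 4·Ka1·C₀))/2 = 1.23 × 10^-2 M
pH = −log(1.23 × 10^-2) = 1.91

pH = 1.91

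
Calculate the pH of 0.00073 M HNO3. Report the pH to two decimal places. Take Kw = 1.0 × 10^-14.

pH = 3.14

HNO3 is a strong acid and dissociates completely, so [H+] = 0.00073 M.
pH = -log(0.00073) = 3.14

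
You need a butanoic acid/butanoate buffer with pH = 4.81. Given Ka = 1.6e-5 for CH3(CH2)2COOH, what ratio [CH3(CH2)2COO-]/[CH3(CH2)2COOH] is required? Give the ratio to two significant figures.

ratio = 1.0

pKa = -log(1.6 × 10^-5) = 4.796
pH = pKa + log(r) ⇒ log(r) = 4.81 − 4.796 = +0.014
r = [CH3(CH2)2COO-]/[CH3(CH2)2COOH] = 10^(+0.014) = 1.03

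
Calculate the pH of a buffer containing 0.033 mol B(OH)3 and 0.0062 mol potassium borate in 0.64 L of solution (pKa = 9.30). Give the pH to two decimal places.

pH = pKa + log([A⁻]/[HA]) = 9.30 + log(0.0062/0.033)
pH = 9.30 + (-0.726) = 8.57

pH = 8.57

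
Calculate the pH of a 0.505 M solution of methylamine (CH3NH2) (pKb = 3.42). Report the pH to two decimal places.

pH = 12.14

CH3NH2 + H2O ⇌ CH3NH3+ + OH-
Kb = 10^(−3.42) = 3.80 × 10^-4
Let x = [OH-] at equilibrium. Kb = x²/(0.505 − x).
Since Kb ≪ C₀, x ≈ √(Kb·C₀) = 1.39 × 10^-2 M.
Check: 2.7% ionized — well under 5%, approximation valid.
pOH = −log(1.39 × 10^-2) = 1.86; pH = 14.00 − 1.86 = 12.14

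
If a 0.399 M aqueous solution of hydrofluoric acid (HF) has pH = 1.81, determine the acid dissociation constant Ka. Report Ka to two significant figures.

[H+] = 10^(-1.81) = 1.55 × 10^-2 M
At equilibrium [HA] = 0.399 − 1.55 × 10^-2 = 3.84 × 10^-1 M
Ka = [H+][A-]/[HA] = (1.55 × 10^-2)² / 3.84 × 10^-1 = 6.3 × 10^-4

Ka = 6.3 × 10^-4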